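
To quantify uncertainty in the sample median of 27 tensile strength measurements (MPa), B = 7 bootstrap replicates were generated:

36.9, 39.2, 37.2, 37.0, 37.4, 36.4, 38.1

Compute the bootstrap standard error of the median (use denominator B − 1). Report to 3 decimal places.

SE* = 0.927

Bootstrap SE is the standard deviation of the 7 replicate medians.
Mean of replicates: (36.9 + 39.2 + 37.2 + 37.0 + 37.4 + 36.4 + 38.1) / 7 = 262.2000 / 7 = 37.4571
Sum of squared deviations: (−0.5571)² + (+1.7429)² + (−0.2571)² + (−0.4571)² + (−0.0571)² + (−1.0571)² + (+0.6429)² = 5.1571
Variance = 5.1571 / 6 = 0.8595
SE* = √0.8595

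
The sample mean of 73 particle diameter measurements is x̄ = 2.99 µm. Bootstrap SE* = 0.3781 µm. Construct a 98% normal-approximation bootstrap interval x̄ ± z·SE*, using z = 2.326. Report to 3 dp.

(2.111, 3.869)

Margin = 2.326 × 0.3781 = 0.8795
Interval: 2.99 ± 0.8795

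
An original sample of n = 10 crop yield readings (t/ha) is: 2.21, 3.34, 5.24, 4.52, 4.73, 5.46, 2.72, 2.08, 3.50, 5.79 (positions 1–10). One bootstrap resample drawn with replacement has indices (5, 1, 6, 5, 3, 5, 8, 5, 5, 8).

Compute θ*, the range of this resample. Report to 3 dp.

Resample values: 4.73, 2.21, 5.46, 4.73, 5.24, 4.73, 2.08, 4.73, 4.73, 2.08.
Range = 5.46 − 2.08 = 3.380

θ* = 3.380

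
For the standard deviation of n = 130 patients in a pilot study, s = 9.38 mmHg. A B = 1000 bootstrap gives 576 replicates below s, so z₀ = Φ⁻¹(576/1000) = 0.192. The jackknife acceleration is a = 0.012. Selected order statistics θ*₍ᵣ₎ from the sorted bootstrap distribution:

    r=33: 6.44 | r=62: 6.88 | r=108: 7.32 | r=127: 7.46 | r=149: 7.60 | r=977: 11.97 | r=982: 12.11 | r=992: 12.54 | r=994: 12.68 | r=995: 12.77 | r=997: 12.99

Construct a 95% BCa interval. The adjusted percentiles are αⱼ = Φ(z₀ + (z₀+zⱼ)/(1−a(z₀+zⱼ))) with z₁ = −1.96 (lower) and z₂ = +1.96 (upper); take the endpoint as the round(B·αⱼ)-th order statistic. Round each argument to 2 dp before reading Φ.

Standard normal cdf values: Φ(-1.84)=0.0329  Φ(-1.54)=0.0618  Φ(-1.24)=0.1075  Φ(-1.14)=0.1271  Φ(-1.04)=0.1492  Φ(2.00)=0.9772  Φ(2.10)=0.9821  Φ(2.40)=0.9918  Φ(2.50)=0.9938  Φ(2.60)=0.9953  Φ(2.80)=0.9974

(6.88, 12.54)

Lower: z₀ + z₁ = 0.192 + (-1.960) = -1.768; 1 − a(z₀+z₁) = 1 − (0.012)(-1.768) = 1.0212; argument = 0.192 + (-1.768)/1.0212 = -1.5393 → -1.54.
α₁ = Φ(-1.54) = 0.0618; rank = round(1000 × 0.0618) = 62; θ*₍62₎ = 6.88.
Upper: z₀ + z₂ = 2.152; 1 − a(z₀+z₂) = 0.9742; argument = 2.4010 → 2.40; α₂ = 0.9918; rank = 992; θ*₍992₎ = 12.54.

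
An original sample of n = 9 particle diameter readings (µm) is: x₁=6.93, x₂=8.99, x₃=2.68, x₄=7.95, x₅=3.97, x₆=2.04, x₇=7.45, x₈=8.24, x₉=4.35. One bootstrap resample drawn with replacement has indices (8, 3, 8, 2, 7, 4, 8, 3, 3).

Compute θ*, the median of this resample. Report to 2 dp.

θ* = 7.95

Resample values: 8.24, 2.68, 8.24, 8.99, 7.45, 7.95, 8.24, 2.68, 2.68.
Sorted: 2.68, 2.68, 2.68, 7.45, 7.95, 8.24, 8.24, 8.24, 8.99
Median = middle value = 7.95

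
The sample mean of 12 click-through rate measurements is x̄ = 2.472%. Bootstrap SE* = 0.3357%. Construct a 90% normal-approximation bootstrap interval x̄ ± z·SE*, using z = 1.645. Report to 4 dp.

(1.9198, 3.0242)

Margin = 1.645 × 0.3357 = 0.55223
Interval: 2.472 ± 0.55223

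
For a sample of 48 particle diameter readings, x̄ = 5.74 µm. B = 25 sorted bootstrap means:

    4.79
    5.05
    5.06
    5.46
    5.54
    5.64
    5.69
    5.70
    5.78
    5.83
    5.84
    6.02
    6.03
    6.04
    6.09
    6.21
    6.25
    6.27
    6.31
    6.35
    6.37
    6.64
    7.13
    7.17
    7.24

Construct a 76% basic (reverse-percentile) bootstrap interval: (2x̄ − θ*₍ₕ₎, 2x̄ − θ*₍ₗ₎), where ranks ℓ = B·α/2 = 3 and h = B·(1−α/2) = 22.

Percentile endpoints at ranks 3 and 22: θ*₍3₎ = 5.06, θ*₍22₎ = 6.64.
Basic interval reflects these around x̄:
  lower = 2 × 5.74 − 6.64 = 4.84
  upper = 2 × 5.74 − 5.06 = 6.42

(4.84, 6.42)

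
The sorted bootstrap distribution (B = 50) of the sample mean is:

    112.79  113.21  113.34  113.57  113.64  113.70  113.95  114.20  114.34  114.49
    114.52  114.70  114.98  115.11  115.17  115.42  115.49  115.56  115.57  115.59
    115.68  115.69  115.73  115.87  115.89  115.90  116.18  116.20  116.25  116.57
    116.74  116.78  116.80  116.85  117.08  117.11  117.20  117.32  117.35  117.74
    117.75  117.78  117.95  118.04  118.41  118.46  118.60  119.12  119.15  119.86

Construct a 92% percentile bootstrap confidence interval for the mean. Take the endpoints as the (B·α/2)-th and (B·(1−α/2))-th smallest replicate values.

(113.21, 119.12)

α = 0.08; lower rank = 50 × 0.040 = 2; upper rank = 50 × 0.960 = 48.
The 2nd smallest replicate is 113.21; the 48th is 119.12.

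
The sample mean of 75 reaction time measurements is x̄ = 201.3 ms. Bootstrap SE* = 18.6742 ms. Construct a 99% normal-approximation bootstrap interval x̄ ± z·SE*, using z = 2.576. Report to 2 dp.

Margin = 2.576 × 18.6742 = 48.105
Interval: 201.3 ± 48.105

(153.20, 249.40)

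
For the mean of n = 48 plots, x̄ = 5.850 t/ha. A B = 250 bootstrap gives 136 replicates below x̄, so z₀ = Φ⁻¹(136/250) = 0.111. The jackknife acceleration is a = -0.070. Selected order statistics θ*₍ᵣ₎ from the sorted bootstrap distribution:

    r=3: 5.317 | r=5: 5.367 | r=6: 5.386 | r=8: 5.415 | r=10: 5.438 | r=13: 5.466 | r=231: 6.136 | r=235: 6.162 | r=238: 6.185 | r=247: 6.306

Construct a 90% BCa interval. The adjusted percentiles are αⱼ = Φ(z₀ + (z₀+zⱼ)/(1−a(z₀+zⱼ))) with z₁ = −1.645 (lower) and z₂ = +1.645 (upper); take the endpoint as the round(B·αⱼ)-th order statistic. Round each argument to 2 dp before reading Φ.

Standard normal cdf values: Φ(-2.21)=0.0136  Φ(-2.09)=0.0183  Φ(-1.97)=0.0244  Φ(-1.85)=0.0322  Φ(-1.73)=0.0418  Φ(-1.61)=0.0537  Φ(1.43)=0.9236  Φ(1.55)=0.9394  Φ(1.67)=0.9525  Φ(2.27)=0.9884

(5.466, 6.185)

Lower: z₀ + z₁ = 0.111 + (-1.645) = -1.534; 1 − a(z₀+z₁) = 1 − (-0.070)(-1.534) = 0.8926; argument = 0.111 + (-1.534)/0.8926 = -1.6075 → -1.61.
α₁ = Φ(-1.61) = 0.0537; rank = round(250 × 0.0537) = 13; θ*₍13₎ = 5.466.
Upper: z₀ + z₂ = 1.756; 1 − a(z₀+z₂) = 1.1229; argument = 1.6748 → 1.67; α₂ = 0.9525; rank = 238; θ*₍238₎ = 6.185.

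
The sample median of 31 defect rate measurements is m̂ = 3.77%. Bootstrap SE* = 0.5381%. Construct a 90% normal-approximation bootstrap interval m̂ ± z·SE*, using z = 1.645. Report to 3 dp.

Margin = 1.645 × 0.5381 = 0.8852
Interval: 3.77 ± 0.8852

(2.885, 4.655)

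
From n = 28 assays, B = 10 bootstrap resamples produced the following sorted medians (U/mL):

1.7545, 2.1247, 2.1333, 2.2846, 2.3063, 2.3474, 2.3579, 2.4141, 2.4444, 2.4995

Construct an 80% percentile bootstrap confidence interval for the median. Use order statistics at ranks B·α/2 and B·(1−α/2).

α = 0.20; lower rank = 10 × 0.100 = 1; upper rank = 10 × 0.900 = 9.
The 1st smallest replicate is 1.7545; the 9th is 2.4444.

(1.7545, 2.4444)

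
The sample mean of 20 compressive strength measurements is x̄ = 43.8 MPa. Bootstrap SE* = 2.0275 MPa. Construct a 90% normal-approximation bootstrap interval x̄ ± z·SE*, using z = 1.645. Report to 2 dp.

Margin = 1.645 × 2.0275 = 3.335
Interval: 43.8 ± 3.335

(40.46, 47.14)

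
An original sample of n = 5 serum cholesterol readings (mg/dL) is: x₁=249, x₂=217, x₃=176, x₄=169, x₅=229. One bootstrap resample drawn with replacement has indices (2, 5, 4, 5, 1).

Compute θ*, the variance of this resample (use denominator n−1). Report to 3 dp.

Resample values: 217, 229, 169, 229, 249.
Mean = 218.6000; sum of squared deviations = 3603.2000
s² = 3603.2000 / 4 = 900.8000

θ* = 900.800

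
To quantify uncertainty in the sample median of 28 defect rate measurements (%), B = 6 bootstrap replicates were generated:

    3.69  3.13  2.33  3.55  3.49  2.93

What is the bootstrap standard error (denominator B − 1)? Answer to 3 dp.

Bootstrap SE is the standard deviation of the 6 replicate medians.
Mean of replicates: (3.69 + 3.13 + 2.33 + 3.55 + 3.49 + 2.93) / 6 = 19.1200 / 6 = 3.1867
Sum of squared deviations: (+0.5033)² + (−0.0567)² + (−0.8567)² + (+0.3633)² + (+0.3033)² + (−0.2567)² = 1.2803
Variance = 1.2803 / 5 = 0.2561
SE* = √0.2561

SE* = 0.506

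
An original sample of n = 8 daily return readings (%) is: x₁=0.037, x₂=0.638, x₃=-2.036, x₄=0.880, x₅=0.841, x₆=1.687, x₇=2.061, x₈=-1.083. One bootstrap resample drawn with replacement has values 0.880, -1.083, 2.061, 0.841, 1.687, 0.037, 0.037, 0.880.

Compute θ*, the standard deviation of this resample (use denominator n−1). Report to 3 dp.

Mean = 0.6675; sum of squared deviations = 6.9609
s² = 6.9609 / 7 = 0.9944
s = √0.9944 = 0.997

θ* = 0.997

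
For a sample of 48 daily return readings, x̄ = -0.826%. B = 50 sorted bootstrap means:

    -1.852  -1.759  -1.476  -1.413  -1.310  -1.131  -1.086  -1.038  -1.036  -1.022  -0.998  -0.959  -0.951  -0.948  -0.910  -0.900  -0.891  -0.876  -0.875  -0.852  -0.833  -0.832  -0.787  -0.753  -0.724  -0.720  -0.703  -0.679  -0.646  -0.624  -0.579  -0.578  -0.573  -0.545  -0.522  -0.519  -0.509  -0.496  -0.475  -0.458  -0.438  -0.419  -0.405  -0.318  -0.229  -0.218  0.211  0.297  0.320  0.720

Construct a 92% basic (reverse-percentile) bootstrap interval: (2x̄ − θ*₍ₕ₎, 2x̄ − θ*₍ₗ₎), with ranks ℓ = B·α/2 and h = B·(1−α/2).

Percentile endpoints at ranks 2 and 48: θ*₍2₎ = -1.759, θ*₍48₎ = 0.297.
Basic interval reflects these around x̄:
  lower = 2 × -0.826 − 0.297 = -1.949
  upper = 2 × -0.826 − -1.759 = 0.107

(-1.949, 0.107)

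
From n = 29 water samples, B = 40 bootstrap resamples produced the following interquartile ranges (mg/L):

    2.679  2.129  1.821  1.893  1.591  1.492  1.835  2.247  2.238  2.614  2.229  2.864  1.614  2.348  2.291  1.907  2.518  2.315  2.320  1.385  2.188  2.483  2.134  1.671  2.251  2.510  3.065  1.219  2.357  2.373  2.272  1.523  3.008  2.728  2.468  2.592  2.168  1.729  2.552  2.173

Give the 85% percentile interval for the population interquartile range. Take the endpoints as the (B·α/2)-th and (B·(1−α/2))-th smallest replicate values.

Sorted replicates: 1.219, 1.385, 1.492, 1.523, 1.591, 1.614, 1.671, 1.729, 1.821, 1.835, 1.893, 1.907, 2.129, 2.134, 2.168, 2.173, 2.188, 2.229, 2.238, 2.247, 2.251, 2.272, 2.291, 2.315, 2.320, 2.348, 2.357, 2.373, 2.468, 2.483, 2.510, 2.518, 2.552, 2.592, 2.614, 2.679, 2.728, 2.864, 3.008, 3.065
α = 0.15; lower rank = 40 × 0.075 = 3; upper rank = 40 × 0.925 = 37.
The 3rd smallest replicate is 1.492; the 37th is 2.728.

(1.492, 2.728)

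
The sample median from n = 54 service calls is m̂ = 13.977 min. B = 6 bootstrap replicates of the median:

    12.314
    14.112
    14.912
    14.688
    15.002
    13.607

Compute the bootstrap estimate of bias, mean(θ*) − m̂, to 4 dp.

bias = +0.1288

mean(θ*) = (12.314 + 14.112 + 14.912 + 14.688 + 15.002 + 13.607) / 6 = 14.10583
bias = 14.10583 − 13.977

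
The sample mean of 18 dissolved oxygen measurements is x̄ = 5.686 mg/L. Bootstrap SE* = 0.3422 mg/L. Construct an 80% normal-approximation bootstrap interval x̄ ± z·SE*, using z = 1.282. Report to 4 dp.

Margin = 1.282 × 0.3422 = 0.43870
Interval: 5.686 ± 0.43870

(5.2473, 6.1247)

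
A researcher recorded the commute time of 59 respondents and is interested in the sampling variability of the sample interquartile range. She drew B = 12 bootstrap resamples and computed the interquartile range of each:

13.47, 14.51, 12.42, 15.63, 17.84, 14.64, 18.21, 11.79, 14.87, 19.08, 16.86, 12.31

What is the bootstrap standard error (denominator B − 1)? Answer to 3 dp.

Bootstrap SE is the standard deviation of the 12 replicate interquartile ranges.
Mean of replicates: (13.47 + 14.51 + 12.42 + 15.63 + 17.84 + 14.64 + 18.21 + 11.79 + 14.87 + 19.08 + 16.86 + 12.31) / 12 = 181.6300 / 12 = 15.1358
Sum of squared deviations: (−1.6658)² + (−0.6258)² + (−2.7158)² + (+0.4942)² + (+2.7042)² + (−0.4958)² + (+3.0742)² + (−3.3458)² + (−0.2658)² + (+3.9442)² + (+1.7242)² + (−2.8258)² = 65.5753
Variance = 65.5753 / 11 = 5.9614
SE* = √5.9614

SE* = 2.442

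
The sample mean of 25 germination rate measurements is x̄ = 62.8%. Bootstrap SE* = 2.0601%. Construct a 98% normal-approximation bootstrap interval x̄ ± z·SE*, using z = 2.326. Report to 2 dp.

Margin = 2.326 × 2.0601 = 4.792
Interval: 62.8 ± 4.792

(58.01, 67.59)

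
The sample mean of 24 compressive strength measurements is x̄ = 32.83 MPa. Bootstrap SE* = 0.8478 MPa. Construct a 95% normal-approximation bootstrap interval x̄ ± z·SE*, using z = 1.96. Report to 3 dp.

Margin = 1.96 × 0.8478 = 1.6617
Interval: 32.83 ± 1.6617

(31.168, 34.492)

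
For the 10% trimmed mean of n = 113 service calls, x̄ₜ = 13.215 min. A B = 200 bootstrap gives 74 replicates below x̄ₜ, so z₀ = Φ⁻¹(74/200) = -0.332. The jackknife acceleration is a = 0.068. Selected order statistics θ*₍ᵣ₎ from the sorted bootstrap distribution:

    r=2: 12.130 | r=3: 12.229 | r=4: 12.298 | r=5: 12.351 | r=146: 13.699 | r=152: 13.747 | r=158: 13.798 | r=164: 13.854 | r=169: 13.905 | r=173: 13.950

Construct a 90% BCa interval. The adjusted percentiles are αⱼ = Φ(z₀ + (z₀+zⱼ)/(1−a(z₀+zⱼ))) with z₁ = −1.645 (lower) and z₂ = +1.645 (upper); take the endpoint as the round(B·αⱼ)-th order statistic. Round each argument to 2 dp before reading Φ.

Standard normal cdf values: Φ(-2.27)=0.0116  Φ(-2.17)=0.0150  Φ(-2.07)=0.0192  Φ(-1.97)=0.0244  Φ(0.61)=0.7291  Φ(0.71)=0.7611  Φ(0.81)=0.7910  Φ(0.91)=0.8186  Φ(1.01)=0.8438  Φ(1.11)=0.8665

(12.298, 13.950)

Lower: z₀ + z₁ = -0.332 + (-1.645) = -1.977; 1 − a(z₀+z₁) = 1 − (0.068)(-1.977) = 1.1344; argument = -0.332 + (-1.977)/1.1344 = -2.0747 → -2.07.
α₁ = Φ(-2.07) = 0.0192; rank = round(200 × 0.0192) = 4; θ*₍4₎ = 12.298.
Upper: z₀ + z₂ = 1.313; 1 − a(z₀+z₂) = 0.9107; argument = 1.1097 → 1.11; α₂ = 0.8665; rank = 173; θ*₍173₎ = 13.950.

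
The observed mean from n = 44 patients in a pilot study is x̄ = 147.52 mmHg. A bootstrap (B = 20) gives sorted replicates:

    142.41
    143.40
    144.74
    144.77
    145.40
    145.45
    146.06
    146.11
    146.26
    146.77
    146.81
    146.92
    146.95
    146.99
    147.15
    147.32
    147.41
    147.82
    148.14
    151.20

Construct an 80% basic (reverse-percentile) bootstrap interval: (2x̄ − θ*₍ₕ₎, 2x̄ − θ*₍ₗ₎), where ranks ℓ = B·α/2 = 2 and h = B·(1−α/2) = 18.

(147.22, 151.64)

Percentile endpoints at ranks 2 and 18: θ*₍2₎ = 143.40, θ*₍18₎ = 147.82.
Basic interval reflects these around x̄:
  lower = 2 × 147.52 − 147.82 = 147.22
  upper = 2 × 147.52 − 143.40 = 151.64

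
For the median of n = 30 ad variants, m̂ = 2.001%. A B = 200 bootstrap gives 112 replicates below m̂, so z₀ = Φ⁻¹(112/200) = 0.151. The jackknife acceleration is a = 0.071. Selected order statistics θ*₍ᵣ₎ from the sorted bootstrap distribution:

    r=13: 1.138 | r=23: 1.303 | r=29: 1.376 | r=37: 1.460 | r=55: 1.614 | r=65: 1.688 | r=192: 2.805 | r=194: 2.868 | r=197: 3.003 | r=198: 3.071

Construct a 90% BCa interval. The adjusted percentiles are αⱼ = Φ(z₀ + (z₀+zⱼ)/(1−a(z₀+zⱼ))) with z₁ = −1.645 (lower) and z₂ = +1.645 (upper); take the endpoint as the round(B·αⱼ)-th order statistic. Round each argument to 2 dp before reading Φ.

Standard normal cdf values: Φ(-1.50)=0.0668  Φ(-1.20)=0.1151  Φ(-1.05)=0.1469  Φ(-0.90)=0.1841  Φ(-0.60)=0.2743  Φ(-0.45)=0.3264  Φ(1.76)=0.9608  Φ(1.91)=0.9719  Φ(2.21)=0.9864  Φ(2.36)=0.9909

Lower: z₀ + z₁ = 0.151 + (-1.645) = -1.494; 1 − a(z₀+z₁) = 1 − (0.071)(-1.494) = 1.1061; argument = 0.151 + (-1.494)/1.1061 = -1.1997 → -1.20.
α₁ = Φ(-1.20) = 0.1151; rank = round(200 × 0.1151) = 23; θ*₍23₎ = 1.303.
Upper: z₀ + z₂ = 1.796; 1 − a(z₀+z₂) = 0.8725; argument = 2.2095 → 2.21; α₂ = 0.9864; rank = 197; θ*₍197₎ = 3.003.

(1.303, 3.003)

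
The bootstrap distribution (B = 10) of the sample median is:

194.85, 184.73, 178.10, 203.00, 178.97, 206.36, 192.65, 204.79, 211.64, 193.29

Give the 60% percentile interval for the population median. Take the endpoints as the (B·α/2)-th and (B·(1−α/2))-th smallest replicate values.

Sorted replicates: 178.10, 178.97, 184.73, 192.65, 193.29, 194.85, 203.00, 204.79, 206.36, 211.64
α = 0.40; lower rank = 10 × 0.200 = 2; upper rank = 10 × 0.800 = 8.
The 2nd smallest replicate is 178.97; the 8th is 204.79.

(178.97, 204.79)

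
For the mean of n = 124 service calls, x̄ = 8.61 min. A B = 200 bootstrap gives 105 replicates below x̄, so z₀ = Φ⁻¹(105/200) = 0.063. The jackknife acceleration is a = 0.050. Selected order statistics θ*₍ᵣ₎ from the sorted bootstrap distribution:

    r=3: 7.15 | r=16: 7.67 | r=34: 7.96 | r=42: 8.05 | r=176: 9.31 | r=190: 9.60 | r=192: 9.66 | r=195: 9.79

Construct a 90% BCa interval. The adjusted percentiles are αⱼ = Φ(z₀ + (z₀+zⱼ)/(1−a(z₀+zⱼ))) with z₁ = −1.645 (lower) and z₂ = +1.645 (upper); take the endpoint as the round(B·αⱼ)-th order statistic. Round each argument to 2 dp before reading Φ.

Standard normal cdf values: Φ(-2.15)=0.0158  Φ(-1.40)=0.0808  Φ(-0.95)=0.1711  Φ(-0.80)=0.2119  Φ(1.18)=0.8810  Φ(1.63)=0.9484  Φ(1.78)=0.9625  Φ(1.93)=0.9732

(7.67, 9.79)

Lower: z₀ + z₁ = 0.063 + (-1.645) = -1.582; 1 − a(z₀+z₁) = 1 − (0.050)(-1.582) = 1.0791; argument = 0.063 + (-1.582)/1.0791 = -1.4030 → -1.40.
α₁ = Φ(-1.40) = 0.0808; rank = round(200 × 0.0808) = 16; θ*₍16₎ = 7.67.
Upper: z₀ + z₂ = 1.708; 1 − a(z₀+z₂) = 0.9146; argument = 1.9305 → 1.93; α₂ = 0.9732; rank = 195; θ*₍195₎ = 9.79.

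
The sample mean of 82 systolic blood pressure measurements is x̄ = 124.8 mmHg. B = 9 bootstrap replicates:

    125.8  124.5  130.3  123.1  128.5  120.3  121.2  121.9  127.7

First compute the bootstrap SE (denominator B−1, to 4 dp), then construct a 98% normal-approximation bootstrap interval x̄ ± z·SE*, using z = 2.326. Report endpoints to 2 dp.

Mean of replicates = 124.8111; sum of squared deviations = 97.9489; SE* = √(97.9489/8) = 3.4991
Margin = 2.326 × 3.4991 = 8.139
Interval: 124.8 ± 8.139

(116.66, 132.94)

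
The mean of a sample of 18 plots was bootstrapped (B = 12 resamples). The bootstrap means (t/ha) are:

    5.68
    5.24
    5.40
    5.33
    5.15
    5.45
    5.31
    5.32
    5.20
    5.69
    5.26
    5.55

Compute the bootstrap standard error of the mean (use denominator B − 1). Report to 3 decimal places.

Bootstrap SE is the standard deviation of the 12 replicate means.
Mean of replicates: (5.68 + 5.24 + 5.40 + 5.33 + 5.15 + 5.45 + 5.31 + 5.32 + 5.20 + 5.69 + 5.26 + 5.55) / 12 = 64.5800 / 12 = 5.3817
Sum of squared deviations: (+0.2983)² + (−0.1417)² + (+0.0183)² + (−0.0517)² + (−0.2317)² + (+0.0683)² + (−0.0717)² + (−0.0617)² + (−0.1817)² + (+0.3083)² + (−0.1217)² + (+0.1683)² = 0.3506
Variance = 0.3506 / 11 = 0.0319
SE* = √0.0319

SE* = 0.179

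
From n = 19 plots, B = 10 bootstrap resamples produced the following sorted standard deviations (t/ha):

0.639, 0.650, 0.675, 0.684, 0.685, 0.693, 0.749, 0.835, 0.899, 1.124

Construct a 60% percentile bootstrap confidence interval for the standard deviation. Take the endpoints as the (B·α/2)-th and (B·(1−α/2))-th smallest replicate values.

(0.650, 0.835)

α = 0.40; lower rank = 10 × 0.200 = 2; upper rank = 10 × 0.800 = 8.
The 2nd smallest replicate is 0.650; the 8th is 0.835.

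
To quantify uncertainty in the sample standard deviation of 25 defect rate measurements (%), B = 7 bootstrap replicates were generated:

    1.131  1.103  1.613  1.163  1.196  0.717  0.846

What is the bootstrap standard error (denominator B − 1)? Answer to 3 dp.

Bootstrap SE is the standard deviation of the 7 replicate standard deviations.
Mean of replicates: (1.131 + 1.103 + 1.613 + 1.163 + 1.196 + 0.717 + 0.846) / 7 = 7.7690 / 7 = 1.1099
Sum of squared deviations: (+0.0211)² + (−0.0069)² + (+0.5031)² + (+0.0531)² + (+0.0861)² + (−0.3929)² + (−0.2639)² = 0.4878
Variance = 0.4878 / 6 = 0.0813
SE* = √0.0813

SE* = 0.285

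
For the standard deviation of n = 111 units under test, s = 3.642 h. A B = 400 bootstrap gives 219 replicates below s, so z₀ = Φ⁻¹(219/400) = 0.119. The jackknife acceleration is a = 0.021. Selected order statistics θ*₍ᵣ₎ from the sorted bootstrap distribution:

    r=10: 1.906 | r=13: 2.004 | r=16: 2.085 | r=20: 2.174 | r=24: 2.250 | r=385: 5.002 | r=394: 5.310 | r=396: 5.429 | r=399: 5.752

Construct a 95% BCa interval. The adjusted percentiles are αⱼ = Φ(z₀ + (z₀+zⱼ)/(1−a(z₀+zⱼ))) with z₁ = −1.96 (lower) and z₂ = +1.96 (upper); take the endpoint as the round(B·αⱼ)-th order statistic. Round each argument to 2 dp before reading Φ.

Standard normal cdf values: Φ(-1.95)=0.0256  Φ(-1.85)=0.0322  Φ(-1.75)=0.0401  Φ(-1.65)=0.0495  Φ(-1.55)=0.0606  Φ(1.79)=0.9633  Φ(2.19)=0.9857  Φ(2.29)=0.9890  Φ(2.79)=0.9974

(2.174, 5.429)

Lower: z₀ + z₁ = 0.119 + (-1.960) = -1.841; 1 − a(z₀+z₁) = 1 − (0.021)(-1.841) = 1.0387; argument = 0.119 + (-1.841)/1.0387 = -1.6535 → -1.65.
α₁ = Φ(-1.65) = 0.0495; rank = round(400 × 0.0495) = 20; θ*₍20₎ = 2.174.
Upper: z₀ + z₂ = 2.079; 1 − a(z₀+z₂) = 0.9563; argument = 2.2929 → 2.29; α₂ = 0.9890; rank = 396; θ*₍396₎ = 5.429.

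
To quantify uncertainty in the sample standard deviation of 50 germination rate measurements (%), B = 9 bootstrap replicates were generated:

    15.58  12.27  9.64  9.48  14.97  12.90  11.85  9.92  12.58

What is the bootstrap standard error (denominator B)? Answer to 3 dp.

Bootstrap SE is the standard deviation of the 9 replicate standard deviations.
Mean of replicates: (15.58 + 12.27 + 9.64 + 9.48 + 14.97 + 12.90 + 11.85 + 9.92 + 12.58) / 9 = 109.1900 / 9 = 12.1322
Sum of squared deviations: (+3.4478)² + (+0.1378)² + (−2.4922)² + (−2.6522)² + (+2.8378)² + (+0.7678)² + (−0.2822)² + (−2.2122)² + (+0.4478)² = 38.9682
Variance = 38.9682 / 9 = 4.3298
SE* = √4.3298

SE* = 2.081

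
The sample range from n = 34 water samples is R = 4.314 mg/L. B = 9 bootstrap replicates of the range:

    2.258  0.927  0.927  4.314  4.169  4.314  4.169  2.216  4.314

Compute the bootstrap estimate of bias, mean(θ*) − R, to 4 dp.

bias = −1.2464

mean(θ*) = (2.258 + 0.927 + 0.927 + 4.314 + 4.169 + 4.314 + 4.169 + 2.216 + 4.314) / 9 = 3.06756
bias = 3.06756 − 4.314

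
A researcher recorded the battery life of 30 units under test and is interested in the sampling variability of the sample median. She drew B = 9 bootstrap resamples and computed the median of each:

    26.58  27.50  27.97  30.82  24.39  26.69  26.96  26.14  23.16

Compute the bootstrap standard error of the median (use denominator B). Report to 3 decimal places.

SE* = 2.041

Bootstrap SE is the standard deviation of the 9 replicate medians.
Mean of replicates: (26.58 + 27.50 + 27.97 + 30.82 + 24.39 + 26.69 + 26.96 + 26.14 + 23.16) / 9 = 240.2100 / 9 = 26.6900
Sum of squared deviations: (−0.1100)² + (+0.8100)² + (+1.2800)² + (+4.1300)² + (−2.3000)² + (+0.0000)² + (+0.2700)² + (−0.5500)² + (−3.5300)² = 37.4898
Variance = 37.4898 / 9 = 4.1655
SE* = √4.1655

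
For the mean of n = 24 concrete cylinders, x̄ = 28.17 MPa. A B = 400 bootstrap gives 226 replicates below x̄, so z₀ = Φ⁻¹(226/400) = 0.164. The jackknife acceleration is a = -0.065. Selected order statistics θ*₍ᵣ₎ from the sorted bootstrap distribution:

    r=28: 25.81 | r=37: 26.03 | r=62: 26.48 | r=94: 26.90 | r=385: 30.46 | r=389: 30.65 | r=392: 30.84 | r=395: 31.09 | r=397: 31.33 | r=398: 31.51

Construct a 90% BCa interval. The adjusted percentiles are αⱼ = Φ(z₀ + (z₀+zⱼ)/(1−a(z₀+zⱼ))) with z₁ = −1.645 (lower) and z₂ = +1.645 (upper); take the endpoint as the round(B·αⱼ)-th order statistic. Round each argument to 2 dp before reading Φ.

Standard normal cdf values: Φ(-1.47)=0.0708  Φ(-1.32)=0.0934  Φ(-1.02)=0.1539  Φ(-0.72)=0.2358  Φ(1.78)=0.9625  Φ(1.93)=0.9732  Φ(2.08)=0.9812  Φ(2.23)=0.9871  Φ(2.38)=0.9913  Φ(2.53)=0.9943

(25.81, 30.46)

Lower: z₀ + z₁ = 0.164 + (-1.645) = -1.481; 1 − a(z₀+z₁) = 1 − (-0.065)(-1.481) = 0.9037; argument = 0.164 + (-1.481)/0.9037 = -1.4748 → -1.47.
α₁ = Φ(-1.47) = 0.0708; rank = round(400 × 0.0708) = 28; θ*₍28₎ = 25.81.
Upper: z₀ + z₂ = 1.809; 1 − a(z₀+z₂) = 1.1176; argument = 1.7827 → 1.78; α₂ = 0.9625; rank = 385; θ*₍385₎ = 30.46.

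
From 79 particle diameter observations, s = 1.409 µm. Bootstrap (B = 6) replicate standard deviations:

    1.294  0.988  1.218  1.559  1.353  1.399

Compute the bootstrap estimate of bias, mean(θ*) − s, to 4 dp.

bias = −0.1072

mean(θ*) = (1.294 + 0.988 + 1.218 + 1.559 + 1.353 + 1.399) / 6 = 1.30183
bias = 1.30183 − 1.409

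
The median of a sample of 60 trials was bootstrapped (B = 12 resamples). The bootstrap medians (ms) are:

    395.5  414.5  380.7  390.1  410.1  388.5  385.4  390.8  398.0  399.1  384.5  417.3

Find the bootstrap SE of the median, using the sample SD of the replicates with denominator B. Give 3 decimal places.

SE* = 11.565

Bootstrap SE is the standard deviation of the 12 replicate medians.
Mean of replicates: (395.5 + 414.5 + 380.7 + 390.1 + 410.1 + 388.5 + 385.4 + 390.8 + 398.0 + 399.1 + 384.5 + 417.3) / 12 = 4754.5000 / 12 = 396.2083
Sum of squared deviations: (−0.7083)² + (+18.2917)² + (−15.5083)² + (−6.1083)² + (+13.8917)² + (−7.7083)² + (−10.8083)² + (−5.4083)² + (+1.7917)² + (+2.8917)² + (−11.7083)² + (+21.0917)² = 1604.8892
Variance = 1604.8892 / 12 = 133.7408
SE* = √133.7408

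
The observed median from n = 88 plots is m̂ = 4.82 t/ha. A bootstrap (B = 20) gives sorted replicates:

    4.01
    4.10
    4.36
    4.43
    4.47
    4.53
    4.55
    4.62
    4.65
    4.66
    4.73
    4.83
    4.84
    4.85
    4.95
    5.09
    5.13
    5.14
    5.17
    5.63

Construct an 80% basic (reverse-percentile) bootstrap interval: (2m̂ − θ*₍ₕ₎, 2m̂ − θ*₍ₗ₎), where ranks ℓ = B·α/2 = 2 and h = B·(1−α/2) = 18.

(4.50, 5.54)

Percentile endpoints at ranks 2 and 18: θ*₍2₎ = 4.10, θ*₍18₎ = 5.14.
Basic interval reflects these around m̂:
  lower = 2 × 4.82 − 5.14 = 4.50
  upper = 2 × 4.82 − 4.10 = 5.54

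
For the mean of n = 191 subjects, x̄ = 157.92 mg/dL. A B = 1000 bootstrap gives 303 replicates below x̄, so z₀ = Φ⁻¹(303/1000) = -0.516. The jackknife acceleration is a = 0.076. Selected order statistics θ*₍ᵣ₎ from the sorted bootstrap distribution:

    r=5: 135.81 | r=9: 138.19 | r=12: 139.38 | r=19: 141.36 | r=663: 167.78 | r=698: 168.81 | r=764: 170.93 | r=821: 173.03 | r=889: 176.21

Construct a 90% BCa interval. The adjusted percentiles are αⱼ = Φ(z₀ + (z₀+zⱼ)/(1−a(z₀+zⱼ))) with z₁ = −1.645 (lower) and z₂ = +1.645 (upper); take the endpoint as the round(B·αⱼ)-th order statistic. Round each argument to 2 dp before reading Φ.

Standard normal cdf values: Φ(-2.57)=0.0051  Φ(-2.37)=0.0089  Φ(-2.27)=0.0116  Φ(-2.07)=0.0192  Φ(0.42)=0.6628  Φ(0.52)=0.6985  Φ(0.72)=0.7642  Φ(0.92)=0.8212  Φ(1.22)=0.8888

Lower: z₀ + z₁ = -0.516 + (-1.645) = -2.161; 1 − a(z₀+z₁) = 1 − (0.076)(-2.161) = 1.1642; argument = -0.516 + (-2.161)/1.1642 = -2.3722 → -2.37.
α₁ = Φ(-2.37) = 0.0089; rank = round(1000 × 0.0089) = 9; θ*₍9₎ = 138.19.
Upper: z₀ + z₂ = 1.129; 1 − a(z₀+z₂) = 0.9142; argument = 0.7190 → 0.72; α₂ = 0.7642; rank = 764; θ*₍764₎ = 170.93.

(138.19, 170.93)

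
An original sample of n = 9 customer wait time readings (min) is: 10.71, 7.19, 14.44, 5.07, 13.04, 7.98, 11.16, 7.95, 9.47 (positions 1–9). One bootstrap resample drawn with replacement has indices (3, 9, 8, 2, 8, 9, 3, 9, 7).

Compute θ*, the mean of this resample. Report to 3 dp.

Resample values: 14.44, 9.47, 7.95, 7.19, 7.95, 9.47, 14.44, 9.47, 11.16.
Mean = (14.44 + 9.47 + 7.95 + 7.19 + 7.95 + 9.47 + 14.44 + 9.47 + 11.16) / 9 = 91.540 / 9 = 10.171

θ* = 10.171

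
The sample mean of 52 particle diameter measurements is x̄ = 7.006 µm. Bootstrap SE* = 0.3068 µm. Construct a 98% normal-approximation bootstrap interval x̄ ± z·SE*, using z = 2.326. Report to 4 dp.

Margin = 2.326 × 0.3068 = 0.71362
Interval: 7.006 ± 0.71362

(6.2924, 7.7196)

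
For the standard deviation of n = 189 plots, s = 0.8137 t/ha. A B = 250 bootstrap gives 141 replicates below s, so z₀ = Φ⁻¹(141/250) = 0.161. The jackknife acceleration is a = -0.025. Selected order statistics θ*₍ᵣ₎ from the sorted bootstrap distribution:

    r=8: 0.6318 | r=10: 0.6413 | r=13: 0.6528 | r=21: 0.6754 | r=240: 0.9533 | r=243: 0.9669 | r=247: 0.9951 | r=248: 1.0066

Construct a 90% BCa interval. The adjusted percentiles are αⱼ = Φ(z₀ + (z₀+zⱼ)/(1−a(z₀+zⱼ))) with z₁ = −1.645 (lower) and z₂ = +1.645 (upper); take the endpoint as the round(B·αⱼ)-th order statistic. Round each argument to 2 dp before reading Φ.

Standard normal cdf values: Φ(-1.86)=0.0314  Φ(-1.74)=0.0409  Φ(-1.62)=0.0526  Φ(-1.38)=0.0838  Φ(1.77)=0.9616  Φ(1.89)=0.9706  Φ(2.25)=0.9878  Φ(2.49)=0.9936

Lower: z₀ + z₁ = 0.161 + (-1.645) = -1.484; 1 − a(z₀+z₁) = 1 − (-0.025)(-1.484) = 0.9629; argument = 0.161 + (-1.484)/0.9629 = -1.3802 → -1.38.
α₁ = Φ(-1.38) = 0.0838; rank = round(250 × 0.0838) = 21; θ*₍21₎ = 0.6754.
Upper: z₀ + z₂ = 1.806; 1 − a(z₀+z₂) = 1.0452; argument = 1.8890 → 1.89; α₂ = 0.9706; rank = 243; θ*₍243₎ = 0.9669.

(0.6754, 0.9669)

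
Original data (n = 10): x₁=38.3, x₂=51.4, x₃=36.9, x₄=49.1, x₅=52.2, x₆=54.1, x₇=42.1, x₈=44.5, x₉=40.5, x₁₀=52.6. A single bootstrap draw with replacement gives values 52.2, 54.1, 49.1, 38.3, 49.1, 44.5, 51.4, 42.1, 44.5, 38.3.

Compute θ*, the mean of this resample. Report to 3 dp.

θ* = 46.360

Mean = (52.2 + 54.1 + 49.1 + 38.3 + 49.1 + 44.5 + 51.4 + 42.1 + 44.5 + 38.3) / 10 = 463.60 / 10 = 46.360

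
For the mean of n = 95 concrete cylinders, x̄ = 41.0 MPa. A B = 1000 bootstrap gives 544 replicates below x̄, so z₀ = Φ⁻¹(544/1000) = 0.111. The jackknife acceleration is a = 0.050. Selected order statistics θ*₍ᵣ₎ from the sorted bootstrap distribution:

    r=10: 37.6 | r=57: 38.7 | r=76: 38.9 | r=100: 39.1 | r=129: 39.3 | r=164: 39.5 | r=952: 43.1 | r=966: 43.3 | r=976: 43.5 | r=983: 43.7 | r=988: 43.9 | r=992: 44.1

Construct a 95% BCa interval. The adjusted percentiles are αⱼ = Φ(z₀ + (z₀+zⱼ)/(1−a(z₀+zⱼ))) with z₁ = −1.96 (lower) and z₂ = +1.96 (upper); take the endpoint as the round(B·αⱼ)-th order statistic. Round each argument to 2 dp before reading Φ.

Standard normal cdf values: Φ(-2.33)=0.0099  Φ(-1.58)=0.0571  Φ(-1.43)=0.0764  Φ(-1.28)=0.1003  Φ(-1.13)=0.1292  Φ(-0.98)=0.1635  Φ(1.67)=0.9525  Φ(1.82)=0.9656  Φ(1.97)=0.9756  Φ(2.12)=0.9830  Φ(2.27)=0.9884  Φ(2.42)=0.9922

(38.7, 44.1)

Lower: z₀ + z₁ = 0.111 + (-1.960) = -1.849; 1 − a(z₀+z₁) = 1 − (0.050)(-1.849) = 1.0924; argument = 0.111 + (-1.849)/1.0924 = -1.5815 → -1.58.
α₁ = Φ(-1.58) = 0.0571; rank = round(1000 × 0.0571) = 57; θ*₍57₎ = 38.7.
Upper: z₀ + z₂ = 2.071; 1 − a(z₀+z₂) = 0.8964; argument = 2.4212 → 2.42; α₂ = 0.9922; rank = 992; θ*₍992₎ = 44.1.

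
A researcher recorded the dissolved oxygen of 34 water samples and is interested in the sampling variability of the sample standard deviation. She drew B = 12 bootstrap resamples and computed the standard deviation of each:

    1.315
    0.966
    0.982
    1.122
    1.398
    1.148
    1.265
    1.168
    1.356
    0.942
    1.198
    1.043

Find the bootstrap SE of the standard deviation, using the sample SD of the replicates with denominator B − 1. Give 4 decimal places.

Bootstrap SE is the standard deviation of the 12 replicate standard deviations.
Mean of replicates: (1.315 + 0.966 + 0.982 + 1.122 + 1.398 + 1.148 + 1.265 + 1.168 + 1.356 + 0.942 + 1.198 + 1.043) / 12 = 13.90300 / 12 = 1.15858
Sum of squared deviations: (+0.15642)² + (−0.19258)² + (−0.17658)² + (−0.03658)² + (+0.23942)² + (−0.01058)² + (+0.10642)² + (+0.00942)² + (+0.19742)² + (−0.21658)² + (+0.03942)² + (−0.11558)² = 0.26371
Variance = 0.26371 / 11 = 0.02397
SE* = √0.02397

SE* = 0.1548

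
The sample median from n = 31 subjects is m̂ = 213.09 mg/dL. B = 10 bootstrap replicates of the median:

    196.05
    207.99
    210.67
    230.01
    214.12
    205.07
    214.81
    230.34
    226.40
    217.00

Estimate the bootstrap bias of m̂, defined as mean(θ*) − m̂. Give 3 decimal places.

mean(θ*) = (196.05 + 207.99 + 210.67 + 230.01 + 214.12 + 205.07 + 214.81 + 230.34 + 226.40 + 217.00) / 10 = 215.2460
bias = 215.2460 − 213.09

bias = +2.156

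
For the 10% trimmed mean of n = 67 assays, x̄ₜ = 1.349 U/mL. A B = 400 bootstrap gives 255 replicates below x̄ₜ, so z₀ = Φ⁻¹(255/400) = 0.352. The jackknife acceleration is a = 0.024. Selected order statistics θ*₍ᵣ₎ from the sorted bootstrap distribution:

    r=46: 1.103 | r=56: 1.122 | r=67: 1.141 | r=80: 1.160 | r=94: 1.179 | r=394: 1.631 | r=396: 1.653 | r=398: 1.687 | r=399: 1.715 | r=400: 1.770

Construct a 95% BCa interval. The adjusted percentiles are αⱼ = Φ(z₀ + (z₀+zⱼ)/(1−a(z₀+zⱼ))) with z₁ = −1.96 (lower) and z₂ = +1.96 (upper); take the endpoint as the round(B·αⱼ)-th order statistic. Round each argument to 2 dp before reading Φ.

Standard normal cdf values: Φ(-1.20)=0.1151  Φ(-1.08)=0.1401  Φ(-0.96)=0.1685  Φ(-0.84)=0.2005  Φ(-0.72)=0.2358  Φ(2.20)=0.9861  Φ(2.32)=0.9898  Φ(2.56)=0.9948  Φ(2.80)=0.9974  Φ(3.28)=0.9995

Lower: z₀ + z₁ = 0.352 + (-1.960) = -1.608; 1 − a(z₀+z₁) = 1 − (0.024)(-1.608) = 1.0386; argument = 0.352 + (-1.608)/1.0386 = -1.1962 → -1.20.
α₁ = Φ(-1.20) = 0.1151; rank = round(400 × 0.1151) = 46; θ*₍46₎ = 1.103.
Upper: z₀ + z₂ = 2.312; 1 − a(z₀+z₂) = 0.9445; argument = 2.7998 → 2.80; α₂ = 0.9974; rank = 399; θ*₍399₎ = 1.715.

(1.103, 1.715)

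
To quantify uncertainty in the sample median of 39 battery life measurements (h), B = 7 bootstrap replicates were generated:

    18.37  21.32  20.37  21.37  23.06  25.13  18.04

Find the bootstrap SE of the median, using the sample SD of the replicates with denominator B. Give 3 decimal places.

Bootstrap SE is the standard deviation of the 7 replicate medians.
Mean of replicates: (18.37 + 21.32 + 20.37 + 21.37 + 23.06 + 25.13 + 18.04) / 7 = 147.6600 / 7 = 21.0943
Sum of squared deviations: (−2.7243)² + (+0.2257)² + (−0.7243)² + (+0.2757)² + (+1.9657)² + (+4.0357)² + (−3.0543)² = 37.5530
Variance = 37.5530 / 7 = 5.3647
SE* = √5.3647

SE* = 2.316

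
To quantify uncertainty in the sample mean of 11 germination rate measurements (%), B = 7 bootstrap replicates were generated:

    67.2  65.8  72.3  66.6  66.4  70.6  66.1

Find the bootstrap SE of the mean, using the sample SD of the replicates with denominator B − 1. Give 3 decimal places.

Bootstrap SE is the standard deviation of the 7 replicate means.
Mean of replicates: (67.2 + 65.8 + 72.3 + 66.6 + 66.4 + 70.6 + 66.1) / 7 = 475.0000 / 7 = 67.8571
Sum of squared deviations: (−0.6571)² + (−2.0571)² + (+4.4429)² + (−1.2571)² + (−1.4571)² + (+2.7429)² + (−1.7571)² = 38.7171
Variance = 38.7171 / 6 = 6.4529
SE* = √6.4529

SE* = 2.540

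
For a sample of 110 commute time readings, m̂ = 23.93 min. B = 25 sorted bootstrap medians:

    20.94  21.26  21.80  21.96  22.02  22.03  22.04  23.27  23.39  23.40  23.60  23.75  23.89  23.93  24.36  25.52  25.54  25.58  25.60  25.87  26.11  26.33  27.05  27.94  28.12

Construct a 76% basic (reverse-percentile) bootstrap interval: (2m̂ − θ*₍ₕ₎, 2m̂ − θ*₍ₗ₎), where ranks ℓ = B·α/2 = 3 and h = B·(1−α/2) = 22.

Percentile endpoints at ranks 3 and 22: θ*₍3₎ = 21.80, θ*₍22₎ = 26.33.
Basic interval reflects these around m̂:
  lower = 2 × 23.93 − 26.33 = 21.53
  upper = 2 × 23.93 − 21.80 = 26.06

(21.53, 26.06)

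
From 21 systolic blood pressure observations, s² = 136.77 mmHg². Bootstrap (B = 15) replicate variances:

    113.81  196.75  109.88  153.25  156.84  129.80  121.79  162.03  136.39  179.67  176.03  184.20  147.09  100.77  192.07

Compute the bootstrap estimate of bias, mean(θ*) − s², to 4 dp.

mean(θ*) = (113.81 + 196.75 + 109.88 + 153.25 + 156.84 + 129.80 + 121.79 + 162.03 + 136.39 + 179.67 + 176.03 + 184.20 + 147.09 + 100.77 + 192.07) / 15 = 150.69133
bias = 150.69133 − 136.77

bias = +13.9213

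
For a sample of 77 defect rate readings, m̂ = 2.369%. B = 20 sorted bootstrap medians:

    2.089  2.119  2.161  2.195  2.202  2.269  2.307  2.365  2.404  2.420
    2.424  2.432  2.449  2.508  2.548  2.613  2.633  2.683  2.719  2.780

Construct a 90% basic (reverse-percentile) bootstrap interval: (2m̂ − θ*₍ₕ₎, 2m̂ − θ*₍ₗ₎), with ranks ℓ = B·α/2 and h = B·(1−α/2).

(2.019, 2.649)

Percentile endpoints at ranks 1 and 19: θ*₍1₎ = 2.089, θ*₍19₎ = 2.719.
Basic interval reflects these around m̂:
  lower = 2 × 2.369 − 2.719 = 2.019
  upper = 2 × 2.369 − 2.089 = 2.649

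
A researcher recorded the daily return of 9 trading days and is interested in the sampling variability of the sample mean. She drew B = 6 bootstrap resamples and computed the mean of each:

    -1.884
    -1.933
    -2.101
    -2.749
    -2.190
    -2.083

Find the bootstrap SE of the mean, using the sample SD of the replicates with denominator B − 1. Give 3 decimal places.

Bootstrap SE is the standard deviation of the 6 replicate means.
Mean of replicates: ((-1.884) + (-1.933) + (-2.101) + (-2.749) + (-2.190) + (-2.083)) / 6 = -12.9400 / 6 = -2.1567
Sum of squared deviations: (+0.2727)² + (+0.2237)² + (+0.0557)² + (−0.5923)² + (−0.0333)² + (+0.0737)² = 0.4849
Variance = 0.4849 / 5 = 0.0970
SE* = √0.0970

SE* = 0.311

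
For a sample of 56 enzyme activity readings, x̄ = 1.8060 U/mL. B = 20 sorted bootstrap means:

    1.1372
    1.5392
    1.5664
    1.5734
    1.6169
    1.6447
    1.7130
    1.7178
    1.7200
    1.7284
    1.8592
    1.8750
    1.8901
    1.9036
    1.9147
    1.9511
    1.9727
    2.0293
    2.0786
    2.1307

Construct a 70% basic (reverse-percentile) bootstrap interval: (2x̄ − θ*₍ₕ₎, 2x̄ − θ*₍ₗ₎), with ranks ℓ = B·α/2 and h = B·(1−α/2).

Percentile endpoints at ranks 3 and 17: θ*₍3₎ = 1.5664, θ*₍17₎ = 1.9727.
Basic interval reflects these around x̄:
  lower = 2 × 1.8060 − 1.9727 = 1.6393
  upper = 2 × 1.8060 − 1.5664 = 2.0456

(1.6393, 2.0456)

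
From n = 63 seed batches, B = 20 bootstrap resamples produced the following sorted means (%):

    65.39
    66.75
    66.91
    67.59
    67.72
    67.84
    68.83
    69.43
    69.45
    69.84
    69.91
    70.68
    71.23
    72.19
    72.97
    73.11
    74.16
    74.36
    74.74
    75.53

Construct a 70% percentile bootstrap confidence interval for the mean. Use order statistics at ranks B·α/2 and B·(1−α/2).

α = 0.30; lower rank = 20 × 0.150 = 3; upper rank = 20 × 0.850 = 17.
The 3rd smallest replicate is 66.91; the 17th is 74.16.

(66.91, 74.16)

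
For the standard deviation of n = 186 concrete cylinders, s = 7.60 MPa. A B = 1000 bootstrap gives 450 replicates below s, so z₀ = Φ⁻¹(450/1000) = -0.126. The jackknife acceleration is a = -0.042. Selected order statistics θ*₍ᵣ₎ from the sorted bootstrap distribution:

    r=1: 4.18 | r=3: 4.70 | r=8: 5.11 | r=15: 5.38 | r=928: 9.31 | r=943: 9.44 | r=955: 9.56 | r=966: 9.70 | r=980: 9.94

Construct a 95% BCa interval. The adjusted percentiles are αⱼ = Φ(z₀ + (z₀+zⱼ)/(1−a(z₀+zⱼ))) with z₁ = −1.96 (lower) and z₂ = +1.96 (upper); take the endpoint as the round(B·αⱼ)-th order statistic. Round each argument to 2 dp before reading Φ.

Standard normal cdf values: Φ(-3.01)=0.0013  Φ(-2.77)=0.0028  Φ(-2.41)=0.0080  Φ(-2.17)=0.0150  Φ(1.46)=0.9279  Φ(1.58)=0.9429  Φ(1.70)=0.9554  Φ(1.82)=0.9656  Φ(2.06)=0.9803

Lower: z₀ + z₁ = -0.126 + (-1.960) = -2.086; 1 − a(z₀+z₁) = 1 − (-0.042)(-2.086) = 0.9124; argument = -0.126 + (-2.086)/0.9124 = -2.4123 → -2.41.
α₁ = Φ(-2.41) = 0.0080; rank = round(1000 × 0.0080) = 8; θ*₍8₎ = 5.11.
Upper: z₀ + z₂ = 1.834; 1 − a(z₀+z₂) = 1.0770; argument = 1.5768 → 1.58; α₂ = 0.9429; rank = 943; θ*₍943₎ = 9.44.

(5.11, 9.44)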